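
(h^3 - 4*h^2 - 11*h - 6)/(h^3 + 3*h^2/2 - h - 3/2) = 2*(h^2 - 5*h - 6)/(2*h^2 + h - 3)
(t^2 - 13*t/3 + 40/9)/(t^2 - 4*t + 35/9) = (3*t - 8)/(3*t - 7)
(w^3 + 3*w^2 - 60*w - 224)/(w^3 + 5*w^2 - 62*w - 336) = (w + 4)/(w + 6)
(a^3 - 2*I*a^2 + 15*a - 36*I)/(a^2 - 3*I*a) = a + I + 12/a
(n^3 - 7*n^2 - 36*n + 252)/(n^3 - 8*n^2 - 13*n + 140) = (n^2 - 36)/(n^2 - n - 20)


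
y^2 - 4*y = y*(y - 4)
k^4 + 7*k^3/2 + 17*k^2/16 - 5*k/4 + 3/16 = (k - 1/4)^2*(k + 1)*(k + 3)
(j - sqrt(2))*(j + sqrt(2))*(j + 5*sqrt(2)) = j^3 + 5*sqrt(2)*j^2 - 2*j - 10*sqrt(2)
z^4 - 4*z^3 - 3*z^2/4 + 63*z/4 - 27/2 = (z - 3)*(z - 3/2)^2*(z + 2)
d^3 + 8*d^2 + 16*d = d*(d + 4)^2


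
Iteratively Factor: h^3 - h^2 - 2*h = (h + 1)*(h^2 - 2*h) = h*(h + 1)*(h - 2)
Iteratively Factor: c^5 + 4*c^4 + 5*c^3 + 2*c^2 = (c)*(c^4 + 4*c^3 + 5*c^2 + 2*c) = c^2*(c^3 + 4*c^2 + 5*c + 2) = c^2*(c + 1)*(c^2 + 3*c + 2) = c^2*(c + 1)^2*(c + 2)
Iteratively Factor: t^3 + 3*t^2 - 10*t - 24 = (t - 3)*(t^2 + 6*t + 8) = (t - 3)*(t + 2)*(t + 4)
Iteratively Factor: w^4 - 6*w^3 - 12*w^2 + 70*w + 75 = (w - 5)*(w^3 - w^2 - 17*w - 15) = (w - 5)^2*(w^2 + 4*w + 3) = (w - 5)^2*(w + 1)*(w + 3)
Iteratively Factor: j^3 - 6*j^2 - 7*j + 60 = (j - 4)*(j^2 - 2*j - 15) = (j - 5)*(j - 4)*(j + 3)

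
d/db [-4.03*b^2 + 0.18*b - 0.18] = 0.18 - 8.06*b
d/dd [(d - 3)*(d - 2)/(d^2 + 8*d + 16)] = (13*d - 32)/(d^3 + 12*d^2 + 48*d + 64)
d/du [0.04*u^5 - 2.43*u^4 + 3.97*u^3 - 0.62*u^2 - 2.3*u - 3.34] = 0.2*u^4 - 9.72*u^3 + 11.91*u^2 - 1.24*u - 2.3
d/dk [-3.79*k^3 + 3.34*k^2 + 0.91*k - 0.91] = -11.37*k^2 + 6.68*k + 0.91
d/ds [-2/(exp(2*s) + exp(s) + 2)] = (4*exp(s) + 2)*exp(s)/(exp(2*s) + exp(s) + 2)^2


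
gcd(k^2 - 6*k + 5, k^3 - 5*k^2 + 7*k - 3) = k - 1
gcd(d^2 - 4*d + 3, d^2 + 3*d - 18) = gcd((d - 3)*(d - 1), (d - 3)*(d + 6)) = d - 3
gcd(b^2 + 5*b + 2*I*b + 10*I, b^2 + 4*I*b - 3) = 1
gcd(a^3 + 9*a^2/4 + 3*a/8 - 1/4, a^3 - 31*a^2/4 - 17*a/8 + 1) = a^2 + a/4 - 1/8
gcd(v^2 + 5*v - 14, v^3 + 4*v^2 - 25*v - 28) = v + 7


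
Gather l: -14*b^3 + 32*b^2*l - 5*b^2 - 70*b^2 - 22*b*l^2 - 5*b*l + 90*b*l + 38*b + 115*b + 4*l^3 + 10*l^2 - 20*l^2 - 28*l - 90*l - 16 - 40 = -14*b^3 - 75*b^2 + 153*b + 4*l^3 + l^2*(-22*b - 10) + l*(32*b^2 + 85*b - 118) - 56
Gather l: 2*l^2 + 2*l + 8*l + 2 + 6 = 2*l^2 + 10*l + 8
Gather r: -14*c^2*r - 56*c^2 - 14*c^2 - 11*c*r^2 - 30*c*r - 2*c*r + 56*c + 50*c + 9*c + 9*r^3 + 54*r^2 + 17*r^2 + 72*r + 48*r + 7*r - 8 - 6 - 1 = -70*c^2 + 115*c + 9*r^3 + r^2*(71 - 11*c) + r*(-14*c^2 - 32*c + 127) - 15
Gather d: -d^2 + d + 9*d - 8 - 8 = -d^2 + 10*d - 16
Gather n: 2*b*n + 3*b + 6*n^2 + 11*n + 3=3*b + 6*n^2 + n*(2*b + 11) + 3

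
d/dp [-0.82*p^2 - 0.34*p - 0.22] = -1.64*p - 0.34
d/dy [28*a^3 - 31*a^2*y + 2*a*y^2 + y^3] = -31*a^2 + 4*a*y + 3*y^2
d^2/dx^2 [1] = 0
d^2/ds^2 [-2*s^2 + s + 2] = -4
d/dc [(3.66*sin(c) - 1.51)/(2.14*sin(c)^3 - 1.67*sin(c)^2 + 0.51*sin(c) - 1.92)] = (-15.6648*sin(c)^3 + 15.8064*sin(c)^2 - 5.0434*sin(c) - 6.2571)*cos(c)/(4.5796*sin(c)^6 - 7.1476*sin(c)^5 + 4.9717*sin(c)^4 - 9.921*sin(c)^3 + 6.6729*sin(c)^2 - 1.9584*sin(c) + 3.6864)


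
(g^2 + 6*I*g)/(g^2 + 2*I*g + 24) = g/(g - 4*I)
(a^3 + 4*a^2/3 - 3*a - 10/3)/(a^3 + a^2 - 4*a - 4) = (a - 5/3)/(a - 2)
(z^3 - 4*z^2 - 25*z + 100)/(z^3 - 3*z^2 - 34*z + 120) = (z + 5)/(z + 6)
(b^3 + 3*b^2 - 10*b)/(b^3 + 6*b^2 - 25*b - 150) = b*(b - 2)/(b^2 + b - 30)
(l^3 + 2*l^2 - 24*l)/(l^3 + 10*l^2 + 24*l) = (l - 4)/(l + 4)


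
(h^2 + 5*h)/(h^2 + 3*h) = (h + 5)/(h + 3)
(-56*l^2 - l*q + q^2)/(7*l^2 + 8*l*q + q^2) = (-8*l + q)/(l + q)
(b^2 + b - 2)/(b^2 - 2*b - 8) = (b - 1)/(b - 4)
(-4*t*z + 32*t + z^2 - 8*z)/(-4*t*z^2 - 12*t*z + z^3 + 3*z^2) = (z - 8)/(z*(z + 3))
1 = 1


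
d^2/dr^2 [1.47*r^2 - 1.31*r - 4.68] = 2.94000000000000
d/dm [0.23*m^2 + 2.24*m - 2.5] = 0.46*m + 2.24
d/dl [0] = 0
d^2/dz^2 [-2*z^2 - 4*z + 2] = -4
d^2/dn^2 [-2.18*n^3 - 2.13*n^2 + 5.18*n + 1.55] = -13.08*n - 4.26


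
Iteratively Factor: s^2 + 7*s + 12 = (s + 4)*(s + 3)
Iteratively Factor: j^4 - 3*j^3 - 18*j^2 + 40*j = (j + 4)*(j^3 - 7*j^2 + 10*j) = (j - 2)*(j + 4)*(j^2 - 5*j) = j*(j - 2)*(j + 4)*(j - 5)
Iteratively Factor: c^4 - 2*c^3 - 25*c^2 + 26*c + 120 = (c + 2)*(c^3 - 4*c^2 - 17*c + 60) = (c - 5)*(c + 2)*(c^2 + c - 12) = (c - 5)*(c + 2)*(c + 4)*(c - 3)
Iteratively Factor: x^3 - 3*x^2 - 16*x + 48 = (x + 4)*(x^2 - 7*x + 12) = (x - 3)*(x + 4)*(x - 4)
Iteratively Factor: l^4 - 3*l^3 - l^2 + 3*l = (l + 1)*(l^3 - 4*l^2 + 3*l) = (l - 3)*(l + 1)*(l^2 - l) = (l - 3)*(l - 1)*(l + 1)*(l)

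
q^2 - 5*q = q*(q - 5)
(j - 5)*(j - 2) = j^2 - 7*j + 10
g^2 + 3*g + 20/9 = (g + 4/3)*(g + 5/3)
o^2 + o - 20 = (o - 4)*(o + 5)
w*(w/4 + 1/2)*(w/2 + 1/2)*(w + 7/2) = w^4/8 + 13*w^3/16 + 25*w^2/16 + 7*w/8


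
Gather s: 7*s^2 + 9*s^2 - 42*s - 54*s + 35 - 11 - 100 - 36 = 16*s^2 - 96*s - 112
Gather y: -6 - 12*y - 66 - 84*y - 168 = -96*y - 240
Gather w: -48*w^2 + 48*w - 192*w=-48*w^2 - 144*w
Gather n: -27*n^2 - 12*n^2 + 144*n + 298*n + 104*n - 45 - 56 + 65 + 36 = -39*n^2 + 546*n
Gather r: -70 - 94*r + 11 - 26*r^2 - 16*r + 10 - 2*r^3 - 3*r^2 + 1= -2*r^3 - 29*r^2 - 110*r - 48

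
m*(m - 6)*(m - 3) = m^3 - 9*m^2 + 18*m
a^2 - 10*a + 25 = (a - 5)^2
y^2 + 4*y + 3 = (y + 1)*(y + 3)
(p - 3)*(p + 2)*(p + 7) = p^3 + 6*p^2 - 13*p - 42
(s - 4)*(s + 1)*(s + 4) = s^3 + s^2 - 16*s - 16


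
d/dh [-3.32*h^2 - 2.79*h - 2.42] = -6.64*h - 2.79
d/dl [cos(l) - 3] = -sin(l)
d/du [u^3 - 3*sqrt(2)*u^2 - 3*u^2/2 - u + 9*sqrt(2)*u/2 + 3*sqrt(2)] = 3*u^2 - 6*sqrt(2)*u - 3*u - 1 + 9*sqrt(2)/2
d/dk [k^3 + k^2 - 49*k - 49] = 3*k^2 + 2*k - 49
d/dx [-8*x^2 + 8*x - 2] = 8 - 16*x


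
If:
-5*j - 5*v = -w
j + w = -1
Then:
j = -w - 1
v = 6*w/5 + 1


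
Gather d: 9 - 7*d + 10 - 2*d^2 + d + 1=-2*d^2 - 6*d + 20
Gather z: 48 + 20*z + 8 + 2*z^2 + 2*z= 2*z^2 + 22*z + 56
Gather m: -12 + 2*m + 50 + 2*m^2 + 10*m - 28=2*m^2 + 12*m + 10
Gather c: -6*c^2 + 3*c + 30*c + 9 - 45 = -6*c^2 + 33*c - 36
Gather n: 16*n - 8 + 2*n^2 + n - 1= 2*n^2 + 17*n - 9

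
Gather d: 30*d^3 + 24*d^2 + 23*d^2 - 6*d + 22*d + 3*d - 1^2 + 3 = 30*d^3 + 47*d^2 + 19*d + 2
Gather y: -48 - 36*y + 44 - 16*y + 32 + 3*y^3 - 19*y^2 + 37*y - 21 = 3*y^3 - 19*y^2 - 15*y + 7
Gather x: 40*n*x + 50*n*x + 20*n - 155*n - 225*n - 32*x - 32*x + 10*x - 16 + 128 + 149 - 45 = -360*n + x*(90*n - 54) + 216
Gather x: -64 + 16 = -48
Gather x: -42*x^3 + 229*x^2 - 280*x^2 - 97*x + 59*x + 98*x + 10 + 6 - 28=-42*x^3 - 51*x^2 + 60*x - 12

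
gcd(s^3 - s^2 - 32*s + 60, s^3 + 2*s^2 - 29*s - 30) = s^2 + s - 30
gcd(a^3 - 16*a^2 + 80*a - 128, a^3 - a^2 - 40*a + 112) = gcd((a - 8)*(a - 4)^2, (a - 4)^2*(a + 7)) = a^2 - 8*a + 16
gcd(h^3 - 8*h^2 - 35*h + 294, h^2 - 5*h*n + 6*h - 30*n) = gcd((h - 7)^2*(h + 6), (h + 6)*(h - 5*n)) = h + 6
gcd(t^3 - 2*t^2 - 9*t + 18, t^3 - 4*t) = t - 2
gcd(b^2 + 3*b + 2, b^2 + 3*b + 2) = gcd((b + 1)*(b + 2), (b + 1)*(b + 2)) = b^2 + 3*b + 2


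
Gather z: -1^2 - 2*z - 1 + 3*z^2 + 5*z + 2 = 3*z^2 + 3*z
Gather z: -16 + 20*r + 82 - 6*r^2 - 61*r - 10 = -6*r^2 - 41*r + 56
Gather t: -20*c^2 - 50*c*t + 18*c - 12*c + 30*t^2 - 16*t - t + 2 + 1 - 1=-20*c^2 + 6*c + 30*t^2 + t*(-50*c - 17) + 2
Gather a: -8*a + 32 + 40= 72 - 8*a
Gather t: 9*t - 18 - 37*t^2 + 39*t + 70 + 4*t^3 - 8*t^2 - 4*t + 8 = 4*t^3 - 45*t^2 + 44*t + 60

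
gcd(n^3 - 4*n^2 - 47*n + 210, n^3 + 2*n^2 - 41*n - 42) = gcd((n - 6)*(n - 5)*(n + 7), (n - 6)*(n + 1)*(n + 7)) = n^2 + n - 42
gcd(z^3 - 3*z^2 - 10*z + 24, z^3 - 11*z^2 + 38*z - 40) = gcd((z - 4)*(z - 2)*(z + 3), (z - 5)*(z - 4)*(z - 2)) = z^2 - 6*z + 8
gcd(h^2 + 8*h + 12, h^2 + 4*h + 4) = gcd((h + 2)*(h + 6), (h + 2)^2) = h + 2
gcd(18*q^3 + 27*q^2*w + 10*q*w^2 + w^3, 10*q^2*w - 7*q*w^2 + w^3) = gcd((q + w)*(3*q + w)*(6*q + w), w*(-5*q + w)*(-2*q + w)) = 1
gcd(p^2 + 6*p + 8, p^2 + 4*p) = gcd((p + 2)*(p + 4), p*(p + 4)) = p + 4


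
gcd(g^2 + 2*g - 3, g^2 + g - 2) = g - 1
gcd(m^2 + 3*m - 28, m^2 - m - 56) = m + 7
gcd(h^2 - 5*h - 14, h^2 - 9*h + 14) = h - 7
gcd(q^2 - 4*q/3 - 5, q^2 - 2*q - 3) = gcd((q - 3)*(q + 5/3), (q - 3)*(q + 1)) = q - 3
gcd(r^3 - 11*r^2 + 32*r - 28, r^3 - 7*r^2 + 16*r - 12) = r^2 - 4*r + 4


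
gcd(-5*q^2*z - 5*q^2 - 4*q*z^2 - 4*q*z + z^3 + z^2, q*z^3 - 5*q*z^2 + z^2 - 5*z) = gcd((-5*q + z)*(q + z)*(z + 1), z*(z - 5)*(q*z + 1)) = 1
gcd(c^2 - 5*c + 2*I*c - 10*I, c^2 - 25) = c - 5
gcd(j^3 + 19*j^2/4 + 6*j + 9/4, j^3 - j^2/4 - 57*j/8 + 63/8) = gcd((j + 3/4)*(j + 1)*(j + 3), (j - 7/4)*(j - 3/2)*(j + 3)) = j + 3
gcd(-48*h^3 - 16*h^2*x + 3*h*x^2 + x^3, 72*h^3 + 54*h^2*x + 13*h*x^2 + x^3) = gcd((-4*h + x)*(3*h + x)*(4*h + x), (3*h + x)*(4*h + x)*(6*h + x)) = 12*h^2 + 7*h*x + x^2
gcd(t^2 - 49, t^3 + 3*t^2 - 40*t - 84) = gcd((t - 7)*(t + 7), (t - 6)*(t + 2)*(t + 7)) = t + 7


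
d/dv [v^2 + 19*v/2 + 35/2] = 2*v + 19/2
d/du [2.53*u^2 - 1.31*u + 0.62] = 5.06*u - 1.31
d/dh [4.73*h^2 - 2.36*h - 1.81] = 9.46*h - 2.36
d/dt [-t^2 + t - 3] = 1 - 2*t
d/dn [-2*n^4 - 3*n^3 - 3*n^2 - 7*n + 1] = -8*n^3 - 9*n^2 - 6*n - 7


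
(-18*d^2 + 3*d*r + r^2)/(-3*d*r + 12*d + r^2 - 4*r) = (6*d + r)/(r - 4)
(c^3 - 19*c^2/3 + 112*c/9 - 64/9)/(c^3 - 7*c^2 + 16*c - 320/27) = 3*(c - 1)/(3*c - 5)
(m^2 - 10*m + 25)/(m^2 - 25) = (m - 5)/(m + 5)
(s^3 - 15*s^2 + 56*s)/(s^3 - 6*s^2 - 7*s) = (s - 8)/(s + 1)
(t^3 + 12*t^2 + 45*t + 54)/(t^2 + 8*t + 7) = (t^3 + 12*t^2 + 45*t + 54)/(t^2 + 8*t + 7)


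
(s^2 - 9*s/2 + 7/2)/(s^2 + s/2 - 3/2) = (2*s - 7)/(2*s + 3)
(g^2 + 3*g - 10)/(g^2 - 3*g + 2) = (g + 5)/(g - 1)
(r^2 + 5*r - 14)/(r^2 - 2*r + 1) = (r^2 + 5*r - 14)/(r^2 - 2*r + 1)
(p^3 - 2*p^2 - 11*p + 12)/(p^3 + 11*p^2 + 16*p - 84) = (p^3 - 2*p^2 - 11*p + 12)/(p^3 + 11*p^2 + 16*p - 84)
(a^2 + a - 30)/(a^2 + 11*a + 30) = (a - 5)/(a + 5)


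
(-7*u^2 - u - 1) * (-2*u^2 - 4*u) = 14*u^4 + 30*u^3 + 6*u^2 + 4*u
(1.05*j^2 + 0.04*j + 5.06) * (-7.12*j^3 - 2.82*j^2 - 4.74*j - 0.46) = -7.476*j^5 - 3.2458*j^4 - 41.117*j^3 - 14.9418*j^2 - 24.0028*j - 2.3276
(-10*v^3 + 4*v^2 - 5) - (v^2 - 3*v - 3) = -10*v^3 + 3*v^2 + 3*v - 2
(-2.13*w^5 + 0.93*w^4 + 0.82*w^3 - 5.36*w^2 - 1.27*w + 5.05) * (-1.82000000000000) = 3.8766*w^5 - 1.6926*w^4 - 1.4924*w^3 + 9.7552*w^2 + 2.3114*w - 9.191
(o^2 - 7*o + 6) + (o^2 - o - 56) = 2*o^2 - 8*o - 50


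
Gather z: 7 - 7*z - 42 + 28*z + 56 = 21*z + 21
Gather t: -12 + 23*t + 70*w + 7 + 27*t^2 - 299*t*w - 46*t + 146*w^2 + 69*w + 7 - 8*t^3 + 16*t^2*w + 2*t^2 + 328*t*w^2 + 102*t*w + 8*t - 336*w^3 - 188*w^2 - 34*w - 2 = -8*t^3 + t^2*(16*w + 29) + t*(328*w^2 - 197*w - 15) - 336*w^3 - 42*w^2 + 105*w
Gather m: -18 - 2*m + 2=-2*m - 16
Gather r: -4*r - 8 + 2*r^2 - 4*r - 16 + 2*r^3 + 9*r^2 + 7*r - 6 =2*r^3 + 11*r^2 - r - 30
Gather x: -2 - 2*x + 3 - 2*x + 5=6 - 4*x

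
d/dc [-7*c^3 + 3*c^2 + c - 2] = -21*c^2 + 6*c + 1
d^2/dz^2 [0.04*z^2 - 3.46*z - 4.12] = 0.0800000000000000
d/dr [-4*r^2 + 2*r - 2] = 2 - 8*r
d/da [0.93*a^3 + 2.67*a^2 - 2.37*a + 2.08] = 2.79*a^2 + 5.34*a - 2.37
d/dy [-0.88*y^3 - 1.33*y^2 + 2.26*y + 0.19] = -2.64*y^2 - 2.66*y + 2.26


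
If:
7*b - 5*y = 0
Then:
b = 5*y/7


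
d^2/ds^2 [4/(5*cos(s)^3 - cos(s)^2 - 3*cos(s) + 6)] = 4*((3*cos(s) - 8*cos(2*s) + 45*cos(3*s))*(5*cos(s)^3 - cos(s)^2 - 3*cos(s) + 6)/4 + 2*(-15*cos(s)^2 + 2*cos(s) + 3)^2*sin(s)^2)/(5*cos(s)^3 - cos(s)^2 - 3*cos(s) + 6)^3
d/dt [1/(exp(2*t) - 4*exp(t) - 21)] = 2*(2 - exp(t))*exp(t)/(-exp(2*t) + 4*exp(t) + 21)^2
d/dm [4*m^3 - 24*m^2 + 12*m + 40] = 12*m^2 - 48*m + 12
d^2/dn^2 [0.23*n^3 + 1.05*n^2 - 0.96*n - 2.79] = 1.38*n + 2.1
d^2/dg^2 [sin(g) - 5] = -sin(g)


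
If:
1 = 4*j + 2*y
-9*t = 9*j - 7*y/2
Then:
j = 1/4 - y/2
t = 8*y/9 - 1/4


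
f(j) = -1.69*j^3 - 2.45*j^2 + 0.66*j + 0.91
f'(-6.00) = -152.46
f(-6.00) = 273.79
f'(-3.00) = -30.27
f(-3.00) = 22.51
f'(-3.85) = -55.63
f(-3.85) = 58.50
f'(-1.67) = -5.30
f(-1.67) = 0.85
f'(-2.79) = -25.13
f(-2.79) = 16.70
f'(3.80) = -91.17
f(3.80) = -124.69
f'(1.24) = -13.21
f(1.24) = -5.26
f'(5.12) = -157.34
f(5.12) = -286.76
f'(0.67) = -4.90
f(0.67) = -0.26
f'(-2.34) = -15.64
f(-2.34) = 7.60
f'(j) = -5.07*j^2 - 4.9*j + 0.66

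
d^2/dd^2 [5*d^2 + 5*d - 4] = 10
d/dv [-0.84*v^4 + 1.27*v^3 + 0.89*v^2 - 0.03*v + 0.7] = -3.36*v^3 + 3.81*v^2 + 1.78*v - 0.03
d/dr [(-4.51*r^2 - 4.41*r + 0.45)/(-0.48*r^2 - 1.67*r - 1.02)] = (5.4149*r^2 + 9.6324*r + 5.2497)/(0.2304*r^4 + 1.6032*r^3 + 3.7681*r^2 + 3.4068*r + 1.0404)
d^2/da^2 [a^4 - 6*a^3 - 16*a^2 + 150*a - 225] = 12*a^2 - 36*a - 32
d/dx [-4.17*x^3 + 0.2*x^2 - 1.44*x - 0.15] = -12.51*x^2 + 0.4*x - 1.44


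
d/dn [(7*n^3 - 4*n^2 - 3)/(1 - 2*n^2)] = n*(-14*n^3 + 21*n - 20)/(4*n^4 - 4*n^2 + 1)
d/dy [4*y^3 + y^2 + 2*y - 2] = 12*y^2 + 2*y + 2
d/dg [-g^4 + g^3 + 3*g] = -4*g^3 + 3*g^2 + 3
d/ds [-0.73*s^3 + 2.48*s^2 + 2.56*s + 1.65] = -2.19*s^2 + 4.96*s + 2.56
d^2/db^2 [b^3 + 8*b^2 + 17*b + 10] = 6*b + 16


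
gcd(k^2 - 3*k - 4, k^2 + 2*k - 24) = k - 4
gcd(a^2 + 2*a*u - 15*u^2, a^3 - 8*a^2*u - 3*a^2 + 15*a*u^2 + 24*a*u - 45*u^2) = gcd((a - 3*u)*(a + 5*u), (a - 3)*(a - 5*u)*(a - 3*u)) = -a + 3*u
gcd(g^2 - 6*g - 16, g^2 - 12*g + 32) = g - 8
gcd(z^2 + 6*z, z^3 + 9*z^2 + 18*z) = z^2 + 6*z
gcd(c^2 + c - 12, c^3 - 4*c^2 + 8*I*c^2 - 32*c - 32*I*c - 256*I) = c + 4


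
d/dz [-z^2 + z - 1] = 1 - 2*z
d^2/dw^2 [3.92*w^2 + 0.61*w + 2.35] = 7.84000000000000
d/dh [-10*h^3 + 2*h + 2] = 2 - 30*h^2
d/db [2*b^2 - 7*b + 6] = 4*b - 7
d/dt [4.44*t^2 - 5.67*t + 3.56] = 8.88*t - 5.67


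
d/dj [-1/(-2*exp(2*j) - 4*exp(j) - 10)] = -(exp(j) + 1)*exp(j)/(exp(2*j) + 2*exp(j) + 5)^2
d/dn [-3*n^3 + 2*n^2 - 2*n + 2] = -9*n^2 + 4*n - 2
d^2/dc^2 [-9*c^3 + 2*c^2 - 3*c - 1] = 4 - 54*c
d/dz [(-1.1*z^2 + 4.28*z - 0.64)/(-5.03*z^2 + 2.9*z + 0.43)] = (18.3384*z^2 - 7.3844*z + 3.6964)/(25.3009*z^4 - 29.174*z^3 + 4.0842*z^2 + 2.494*z + 0.1849)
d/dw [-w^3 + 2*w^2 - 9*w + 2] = -3*w^2 + 4*w - 9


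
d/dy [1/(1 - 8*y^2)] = 16*y/(8*y^2 - 1)^2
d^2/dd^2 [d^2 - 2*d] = 2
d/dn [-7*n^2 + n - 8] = 1 - 14*n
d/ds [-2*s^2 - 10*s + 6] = -4*s - 10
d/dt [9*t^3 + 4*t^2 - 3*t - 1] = 27*t^2 + 8*t - 3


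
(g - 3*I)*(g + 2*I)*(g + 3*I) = g^3 + 2*I*g^2 + 9*g + 18*I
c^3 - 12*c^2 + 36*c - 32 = (c - 8)*(c - 2)^2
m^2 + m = m*(m + 1)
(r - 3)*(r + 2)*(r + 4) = r^3 + 3*r^2 - 10*r - 24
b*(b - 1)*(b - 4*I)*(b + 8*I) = b^4 - b^3 + 4*I*b^3 + 32*b^2 - 4*I*b^2 - 32*b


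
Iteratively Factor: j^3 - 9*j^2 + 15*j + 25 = (j - 5)*(j^2 - 4*j - 5) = (j - 5)*(j + 1)*(j - 5)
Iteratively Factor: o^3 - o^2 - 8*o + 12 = (o - 2)*(o^2 + o - 6) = (o - 2)^2*(o + 3)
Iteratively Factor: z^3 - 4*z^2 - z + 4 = (z - 4)*(z^2 - 1) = (z - 4)*(z - 1)*(z + 1)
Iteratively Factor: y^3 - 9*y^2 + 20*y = (y - 5)*(y^2 - 4*y) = y*(y - 5)*(y - 4)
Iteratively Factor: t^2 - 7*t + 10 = (t - 5)*(t - 2)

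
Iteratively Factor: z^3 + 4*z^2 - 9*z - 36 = (z + 4)*(z^2 - 9) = (z + 3)*(z + 4)*(z - 3)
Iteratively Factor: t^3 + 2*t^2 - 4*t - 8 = (t + 2)*(t^2 - 4) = (t - 2)*(t + 2)*(t + 2)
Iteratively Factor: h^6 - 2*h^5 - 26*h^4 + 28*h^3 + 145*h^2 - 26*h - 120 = (h - 5)*(h^5 + 3*h^4 - 11*h^3 - 27*h^2 + 10*h + 24) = (h - 5)*(h + 1)*(h^4 + 2*h^3 - 13*h^2 - 14*h + 24) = (h - 5)*(h + 1)*(h + 2)*(h^3 - 13*h + 12) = (h - 5)*(h - 3)*(h + 1)*(h + 2)*(h^2 + 3*h - 4) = (h - 5)*(h - 3)*(h - 1)*(h + 1)*(h + 2)*(h + 4)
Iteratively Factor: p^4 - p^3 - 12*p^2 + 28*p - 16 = (p - 2)*(p^3 + p^2 - 10*p + 8) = (p - 2)^2*(p^2 + 3*p - 4) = (p - 2)^2*(p + 4)*(p - 1)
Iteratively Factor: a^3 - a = (a)*(a^2 - 1) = a*(a + 1)*(a - 1)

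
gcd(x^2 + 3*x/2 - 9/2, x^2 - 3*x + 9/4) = x - 3/2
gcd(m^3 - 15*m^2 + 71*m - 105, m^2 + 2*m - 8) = 1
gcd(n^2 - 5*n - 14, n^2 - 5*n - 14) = n^2 - 5*n - 14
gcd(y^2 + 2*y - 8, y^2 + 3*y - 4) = y + 4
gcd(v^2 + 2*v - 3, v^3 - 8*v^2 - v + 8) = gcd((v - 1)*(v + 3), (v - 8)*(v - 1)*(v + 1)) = v - 1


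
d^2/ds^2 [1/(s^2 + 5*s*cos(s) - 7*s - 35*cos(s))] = ((s^2 + 5*s*cos(s) - 7*s - 35*cos(s))*(5*s*cos(s) + 10*sin(s) - 35*cos(s) - 2) + 2*(-5*s*sin(s) + 2*s + 35*sin(s) + 5*cos(s) - 7)^2)/((s - 7)^3*(s + 5*cos(s))^3)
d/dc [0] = 0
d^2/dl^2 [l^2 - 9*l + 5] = 2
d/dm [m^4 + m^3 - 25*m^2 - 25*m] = 4*m^3 + 3*m^2 - 50*m - 25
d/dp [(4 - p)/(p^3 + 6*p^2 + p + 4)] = (-p^3 - 6*p^2 - p + (p - 4)*(3*p^2 + 12*p + 1) - 4)/(p^3 + 6*p^2 + p + 4)^2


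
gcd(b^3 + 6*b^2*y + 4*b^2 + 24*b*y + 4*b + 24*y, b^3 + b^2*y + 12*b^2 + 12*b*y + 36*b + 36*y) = 1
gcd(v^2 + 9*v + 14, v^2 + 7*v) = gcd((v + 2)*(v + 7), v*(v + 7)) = v + 7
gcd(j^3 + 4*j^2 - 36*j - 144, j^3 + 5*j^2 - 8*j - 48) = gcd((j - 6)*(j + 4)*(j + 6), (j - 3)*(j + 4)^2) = j + 4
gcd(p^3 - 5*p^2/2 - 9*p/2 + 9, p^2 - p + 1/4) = 1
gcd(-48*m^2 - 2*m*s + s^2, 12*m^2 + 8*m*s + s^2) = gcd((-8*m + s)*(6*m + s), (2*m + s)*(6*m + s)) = 6*m + s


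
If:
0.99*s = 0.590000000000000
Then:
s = 0.60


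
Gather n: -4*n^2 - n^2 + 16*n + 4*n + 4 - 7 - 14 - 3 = -5*n^2 + 20*n - 20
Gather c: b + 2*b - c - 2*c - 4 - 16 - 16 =3*b - 3*c - 36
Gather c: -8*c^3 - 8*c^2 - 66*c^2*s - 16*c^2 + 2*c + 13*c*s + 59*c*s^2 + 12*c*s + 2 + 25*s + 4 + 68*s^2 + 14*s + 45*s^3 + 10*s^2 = -8*c^3 + c^2*(-66*s - 24) + c*(59*s^2 + 25*s + 2) + 45*s^3 + 78*s^2 + 39*s + 6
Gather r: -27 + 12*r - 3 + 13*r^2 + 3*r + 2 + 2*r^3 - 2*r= 2*r^3 + 13*r^2 + 13*r - 28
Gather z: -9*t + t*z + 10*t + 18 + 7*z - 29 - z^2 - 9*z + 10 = t - z^2 + z*(t - 2) - 1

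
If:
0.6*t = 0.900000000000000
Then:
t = 1.50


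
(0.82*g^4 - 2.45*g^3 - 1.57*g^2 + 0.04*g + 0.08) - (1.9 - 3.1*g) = 0.82*g^4 - 2.45*g^3 - 1.57*g^2 + 3.14*g - 1.82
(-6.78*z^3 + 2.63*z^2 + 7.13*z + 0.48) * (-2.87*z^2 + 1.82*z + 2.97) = 19.4586*z^5 - 19.8877*z^4 - 35.8131*z^3 + 19.4101*z^2 + 22.0497*z + 1.4256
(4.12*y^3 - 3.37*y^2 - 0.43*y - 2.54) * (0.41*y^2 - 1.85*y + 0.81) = 1.6892*y^5 - 9.0037*y^4 + 9.3954*y^3 - 2.9756*y^2 + 4.3507*y - 2.0574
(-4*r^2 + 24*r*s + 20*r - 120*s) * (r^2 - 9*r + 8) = -4*r^4 + 24*r^3*s + 56*r^3 - 336*r^2*s - 212*r^2 + 1272*r*s + 160*r - 960*s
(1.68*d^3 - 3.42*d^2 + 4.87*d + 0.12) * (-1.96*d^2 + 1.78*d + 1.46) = -3.2928*d^5 + 9.6936*d^4 - 13.18*d^3 + 3.4402*d^2 + 7.3238*d + 0.1752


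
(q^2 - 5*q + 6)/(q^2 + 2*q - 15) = (q - 2)/(q + 5)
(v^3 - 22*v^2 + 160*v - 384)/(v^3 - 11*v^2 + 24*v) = (v^2 - 14*v + 48)/(v*(v - 3))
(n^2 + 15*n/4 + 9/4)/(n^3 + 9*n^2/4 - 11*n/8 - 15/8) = 2*(n + 3)/(2*n^2 + 3*n - 5)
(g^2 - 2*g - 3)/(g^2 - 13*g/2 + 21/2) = 2*(g + 1)/(2*g - 7)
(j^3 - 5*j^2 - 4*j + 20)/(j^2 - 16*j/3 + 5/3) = 3*(j^2 - 4)/(3*j - 1)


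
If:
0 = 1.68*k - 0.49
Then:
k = 0.29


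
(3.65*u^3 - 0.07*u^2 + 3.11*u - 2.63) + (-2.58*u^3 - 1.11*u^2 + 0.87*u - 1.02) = 1.07*u^3 - 1.18*u^2 + 3.98*u - 3.65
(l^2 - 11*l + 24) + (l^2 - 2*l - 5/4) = 2*l^2 - 13*l + 91/4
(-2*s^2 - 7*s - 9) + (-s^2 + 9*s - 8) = -3*s^2 + 2*s - 17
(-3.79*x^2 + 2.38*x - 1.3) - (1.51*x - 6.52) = -3.79*x^2 + 0.87*x + 5.22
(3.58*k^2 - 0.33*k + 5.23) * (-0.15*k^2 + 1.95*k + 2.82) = -0.537*k^4 + 7.0305*k^3 + 8.6676*k^2 + 9.2679*k + 14.7486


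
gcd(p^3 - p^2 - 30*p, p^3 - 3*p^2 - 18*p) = p^2 - 6*p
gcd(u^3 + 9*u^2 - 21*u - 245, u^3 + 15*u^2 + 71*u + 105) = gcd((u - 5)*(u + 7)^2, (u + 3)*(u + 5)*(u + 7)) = u + 7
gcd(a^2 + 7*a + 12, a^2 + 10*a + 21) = a + 3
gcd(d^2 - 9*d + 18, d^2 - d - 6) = d - 3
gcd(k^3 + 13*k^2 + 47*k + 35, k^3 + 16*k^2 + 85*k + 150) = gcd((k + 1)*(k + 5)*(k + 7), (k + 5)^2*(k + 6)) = k + 5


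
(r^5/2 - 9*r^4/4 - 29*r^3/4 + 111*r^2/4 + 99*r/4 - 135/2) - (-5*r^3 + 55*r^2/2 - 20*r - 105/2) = r^5/2 - 9*r^4/4 - 9*r^3/4 + r^2/4 + 179*r/4 - 15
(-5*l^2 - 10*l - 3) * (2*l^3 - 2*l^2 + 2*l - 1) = -10*l^5 - 10*l^4 + 4*l^3 - 9*l^2 + 4*l + 3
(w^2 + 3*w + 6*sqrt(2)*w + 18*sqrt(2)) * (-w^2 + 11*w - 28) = -w^4 - 6*sqrt(2)*w^3 + 8*w^3 + 5*w^2 + 48*sqrt(2)*w^2 - 84*w + 30*sqrt(2)*w - 504*sqrt(2)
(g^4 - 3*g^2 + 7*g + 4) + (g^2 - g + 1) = g^4 - 2*g^2 + 6*g + 5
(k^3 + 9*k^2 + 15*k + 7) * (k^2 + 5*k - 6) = k^5 + 14*k^4 + 54*k^3 + 28*k^2 - 55*k - 42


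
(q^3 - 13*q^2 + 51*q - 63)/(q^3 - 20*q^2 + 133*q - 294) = (q^2 - 6*q + 9)/(q^2 - 13*q + 42)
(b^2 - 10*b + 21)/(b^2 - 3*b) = (b - 7)/b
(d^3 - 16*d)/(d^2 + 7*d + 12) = d*(d - 4)/(d + 3)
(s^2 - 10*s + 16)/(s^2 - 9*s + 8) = (s - 2)/(s - 1)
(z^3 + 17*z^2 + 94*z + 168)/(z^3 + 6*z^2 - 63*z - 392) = (z^2 + 10*z + 24)/(z^2 - z - 56)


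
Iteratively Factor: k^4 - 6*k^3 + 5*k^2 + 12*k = (k + 1)*(k^3 - 7*k^2 + 12*k) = (k - 3)*(k + 1)*(k^2 - 4*k) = k*(k - 3)*(k + 1)*(k - 4)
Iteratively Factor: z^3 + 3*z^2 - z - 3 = (z + 1)*(z^2 + 2*z - 3) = (z + 1)*(z + 3)*(z - 1)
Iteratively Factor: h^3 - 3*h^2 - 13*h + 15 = (h - 5)*(h^2 + 2*h - 3) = (h - 5)*(h - 1)*(h + 3)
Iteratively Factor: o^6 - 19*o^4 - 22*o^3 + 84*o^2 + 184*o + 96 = (o + 2)*(o^5 - 2*o^4 - 15*o^3 + 8*o^2 + 68*o + 48) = (o - 4)*(o + 2)*(o^4 + 2*o^3 - 7*o^2 - 20*o - 12) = (o - 4)*(o - 3)*(o + 2)*(o^3 + 5*o^2 + 8*o + 4) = (o - 4)*(o - 3)*(o + 2)^2*(o^2 + 3*o + 2) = (o - 4)*(o - 3)*(o + 2)^3*(o + 1)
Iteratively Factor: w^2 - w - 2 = (w - 2)*(w + 1)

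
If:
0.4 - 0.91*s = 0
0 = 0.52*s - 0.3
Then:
No Solution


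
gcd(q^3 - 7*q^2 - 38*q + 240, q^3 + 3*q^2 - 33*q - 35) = q - 5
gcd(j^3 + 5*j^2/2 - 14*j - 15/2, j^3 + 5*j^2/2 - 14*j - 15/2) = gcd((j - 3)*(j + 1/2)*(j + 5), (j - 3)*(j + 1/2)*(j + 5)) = j^3 + 5*j^2/2 - 14*j - 15/2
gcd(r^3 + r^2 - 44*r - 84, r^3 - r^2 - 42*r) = r^2 - r - 42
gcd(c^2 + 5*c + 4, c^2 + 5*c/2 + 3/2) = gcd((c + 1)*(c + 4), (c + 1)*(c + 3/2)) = c + 1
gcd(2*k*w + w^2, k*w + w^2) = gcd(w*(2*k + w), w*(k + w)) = w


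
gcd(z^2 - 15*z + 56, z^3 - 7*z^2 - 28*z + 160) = z - 8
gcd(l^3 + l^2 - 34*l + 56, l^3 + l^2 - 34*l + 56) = l^3 + l^2 - 34*l + 56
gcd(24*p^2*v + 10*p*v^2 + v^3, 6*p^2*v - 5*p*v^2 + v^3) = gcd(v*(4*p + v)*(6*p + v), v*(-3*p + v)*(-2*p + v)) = v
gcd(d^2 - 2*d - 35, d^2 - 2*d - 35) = d^2 - 2*d - 35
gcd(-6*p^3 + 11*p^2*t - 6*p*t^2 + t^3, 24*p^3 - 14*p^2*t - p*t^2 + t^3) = 6*p^2 - 5*p*t + t^2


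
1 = 1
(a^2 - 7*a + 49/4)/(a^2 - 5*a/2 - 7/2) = (a - 7/2)/(a + 1)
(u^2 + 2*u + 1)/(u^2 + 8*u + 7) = (u + 1)/(u + 7)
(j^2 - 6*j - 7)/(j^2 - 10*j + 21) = (j + 1)/(j - 3)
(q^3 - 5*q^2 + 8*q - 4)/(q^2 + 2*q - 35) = (q^3 - 5*q^2 + 8*q - 4)/(q^2 + 2*q - 35)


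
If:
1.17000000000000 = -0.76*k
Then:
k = -1.54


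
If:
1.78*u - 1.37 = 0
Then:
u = 0.77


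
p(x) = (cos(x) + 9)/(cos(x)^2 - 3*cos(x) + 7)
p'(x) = (2*sin(x)*cos(x) - 3*sin(x))*(cos(x) + 9)/(cos(x)^2 - 3*cos(x) + 7)^2 - sin(x)/(cos(x)^2 - 3*cos(x) + 7)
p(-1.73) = 1.18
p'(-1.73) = 0.65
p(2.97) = 0.73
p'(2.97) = -0.07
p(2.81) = 0.75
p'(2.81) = -0.14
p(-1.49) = 1.34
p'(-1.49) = 0.71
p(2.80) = 0.75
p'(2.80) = -0.15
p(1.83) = 1.12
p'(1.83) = -0.61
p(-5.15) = 1.60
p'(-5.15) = -0.68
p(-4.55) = 1.18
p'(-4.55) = -0.65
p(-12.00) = 1.90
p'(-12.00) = -0.36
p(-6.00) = 1.98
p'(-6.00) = -0.17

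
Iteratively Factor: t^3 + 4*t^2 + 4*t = (t + 2)*(t^2 + 2*t) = t*(t + 2)*(t + 2)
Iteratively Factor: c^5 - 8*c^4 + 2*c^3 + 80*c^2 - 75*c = (c - 5)*(c^4 - 3*c^3 - 13*c^2 + 15*c) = (c - 5)^2*(c^3 + 2*c^2 - 3*c) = c*(c - 5)^2*(c^2 + 2*c - 3) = c*(c - 5)^2*(c + 3)*(c - 1)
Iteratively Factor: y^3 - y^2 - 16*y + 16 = (y + 4)*(y^2 - 5*y + 4) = (y - 4)*(y + 4)*(y - 1)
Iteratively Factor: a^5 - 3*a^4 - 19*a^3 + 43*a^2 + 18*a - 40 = (a - 5)*(a^4 + 2*a^3 - 9*a^2 - 2*a + 8) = (a - 5)*(a + 1)*(a^3 + a^2 - 10*a + 8) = (a - 5)*(a + 1)*(a + 4)*(a^2 - 3*a + 2) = (a - 5)*(a - 2)*(a + 1)*(a + 4)*(a - 1)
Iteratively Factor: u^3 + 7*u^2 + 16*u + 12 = (u + 3)*(u^2 + 4*u + 4) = (u + 2)*(u + 3)*(u + 2)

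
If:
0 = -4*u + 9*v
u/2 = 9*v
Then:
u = 0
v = 0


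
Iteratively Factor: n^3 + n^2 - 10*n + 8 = (n - 1)*(n^2 + 2*n - 8) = (n - 1)*(n + 4)*(n - 2)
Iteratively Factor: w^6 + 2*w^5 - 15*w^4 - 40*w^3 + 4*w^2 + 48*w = (w)*(w^5 + 2*w^4 - 15*w^3 - 40*w^2 + 4*w + 48) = w*(w - 1)*(w^4 + 3*w^3 - 12*w^2 - 52*w - 48) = w*(w - 4)*(w - 1)*(w^3 + 7*w^2 + 16*w + 12) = w*(w - 4)*(w - 1)*(w + 2)*(w^2 + 5*w + 6) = w*(w - 4)*(w - 1)*(w + 2)^2*(w + 3)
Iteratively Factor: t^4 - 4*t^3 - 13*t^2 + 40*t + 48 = (t + 3)*(t^3 - 7*t^2 + 8*t + 16) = (t + 1)*(t + 3)*(t^2 - 8*t + 16) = (t - 4)*(t + 1)*(t + 3)*(t - 4)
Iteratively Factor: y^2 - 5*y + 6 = (y - 2)*(y - 3)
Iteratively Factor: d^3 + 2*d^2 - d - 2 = (d - 1)*(d^2 + 3*d + 2) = (d - 1)*(d + 1)*(d + 2)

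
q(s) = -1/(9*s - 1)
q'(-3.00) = 0.01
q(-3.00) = 0.04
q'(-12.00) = 0.00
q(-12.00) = 0.01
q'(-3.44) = 0.01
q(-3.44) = 0.03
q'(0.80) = 0.23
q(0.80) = -0.16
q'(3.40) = 0.01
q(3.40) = -0.03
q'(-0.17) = 1.41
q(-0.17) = 0.40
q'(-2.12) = 0.02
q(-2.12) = 0.05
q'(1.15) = 0.10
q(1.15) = -0.11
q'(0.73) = 0.29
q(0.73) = -0.18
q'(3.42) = 0.01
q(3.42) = -0.03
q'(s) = 9/(9*s - 1)^2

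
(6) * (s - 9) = 6*s - 54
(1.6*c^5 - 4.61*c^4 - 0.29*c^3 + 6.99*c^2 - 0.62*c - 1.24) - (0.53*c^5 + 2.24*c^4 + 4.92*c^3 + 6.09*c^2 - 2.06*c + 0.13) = 1.07*c^5 - 6.85*c^4 - 5.21*c^3 + 0.9*c^2 + 1.44*c - 1.37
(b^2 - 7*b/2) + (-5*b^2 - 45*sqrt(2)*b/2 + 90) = -4*b^2 - 45*sqrt(2)*b/2 - 7*b/2 + 90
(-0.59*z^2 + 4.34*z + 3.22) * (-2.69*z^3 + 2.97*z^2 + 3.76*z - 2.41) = 1.5871*z^5 - 13.4269*z^4 + 2.0096*z^3 + 27.3037*z^2 + 1.6478*z - 7.7602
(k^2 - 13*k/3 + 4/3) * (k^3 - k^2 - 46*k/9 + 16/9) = k^5 - 16*k^4/3 + 5*k^3/9 + 610*k^2/27 - 392*k/27 + 64/27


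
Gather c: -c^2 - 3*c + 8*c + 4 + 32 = -c^2 + 5*c + 36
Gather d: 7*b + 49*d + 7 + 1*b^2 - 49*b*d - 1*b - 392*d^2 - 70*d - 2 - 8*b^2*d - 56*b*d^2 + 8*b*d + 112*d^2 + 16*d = b^2 + 6*b + d^2*(-56*b - 280) + d*(-8*b^2 - 41*b - 5) + 5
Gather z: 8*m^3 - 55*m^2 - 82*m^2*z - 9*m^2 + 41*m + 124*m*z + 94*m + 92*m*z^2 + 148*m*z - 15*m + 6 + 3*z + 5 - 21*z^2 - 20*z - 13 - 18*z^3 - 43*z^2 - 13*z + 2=8*m^3 - 64*m^2 + 120*m - 18*z^3 + z^2*(92*m - 64) + z*(-82*m^2 + 272*m - 30)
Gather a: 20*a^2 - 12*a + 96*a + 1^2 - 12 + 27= 20*a^2 + 84*a + 16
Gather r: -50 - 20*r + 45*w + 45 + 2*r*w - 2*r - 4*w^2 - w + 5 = r*(2*w - 22) - 4*w^2 + 44*w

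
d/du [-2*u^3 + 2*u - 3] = 2 - 6*u^2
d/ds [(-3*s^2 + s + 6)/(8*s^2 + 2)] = (-4*s^2 - 54*s + 1)/(2*(16*s^4 + 8*s^2 + 1))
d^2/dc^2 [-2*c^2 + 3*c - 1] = -4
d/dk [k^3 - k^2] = k*(3*k - 2)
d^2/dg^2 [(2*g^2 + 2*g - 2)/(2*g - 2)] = 2/(g^3 - 3*g^2 + 3*g - 1)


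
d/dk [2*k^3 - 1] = 6*k^2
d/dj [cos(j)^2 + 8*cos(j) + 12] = -2*(cos(j) + 4)*sin(j)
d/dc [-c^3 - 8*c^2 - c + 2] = -3*c^2 - 16*c - 1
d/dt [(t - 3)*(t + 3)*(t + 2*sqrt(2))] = 3*t^2 + 4*sqrt(2)*t - 9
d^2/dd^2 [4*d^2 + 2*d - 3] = 8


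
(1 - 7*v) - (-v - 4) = 5 - 6*v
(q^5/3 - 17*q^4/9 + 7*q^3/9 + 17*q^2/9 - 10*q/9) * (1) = q^5/3 - 17*q^4/9 + 7*q^3/9 + 17*q^2/9 - 10*q/9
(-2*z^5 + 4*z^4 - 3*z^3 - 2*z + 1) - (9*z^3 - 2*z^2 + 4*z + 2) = -2*z^5 + 4*z^4 - 12*z^3 + 2*z^2 - 6*z - 1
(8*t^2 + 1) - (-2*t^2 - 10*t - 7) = 10*t^2 + 10*t + 8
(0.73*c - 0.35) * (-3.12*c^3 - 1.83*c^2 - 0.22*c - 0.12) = -2.2776*c^4 - 0.2439*c^3 + 0.4799*c^2 - 0.0106*c + 0.042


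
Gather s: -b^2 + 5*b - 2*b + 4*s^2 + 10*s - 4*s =-b^2 + 3*b + 4*s^2 + 6*s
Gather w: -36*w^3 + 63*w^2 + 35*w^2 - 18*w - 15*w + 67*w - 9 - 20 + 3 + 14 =-36*w^3 + 98*w^2 + 34*w - 12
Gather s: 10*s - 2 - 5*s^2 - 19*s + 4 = -5*s^2 - 9*s + 2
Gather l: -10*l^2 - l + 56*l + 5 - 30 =-10*l^2 + 55*l - 25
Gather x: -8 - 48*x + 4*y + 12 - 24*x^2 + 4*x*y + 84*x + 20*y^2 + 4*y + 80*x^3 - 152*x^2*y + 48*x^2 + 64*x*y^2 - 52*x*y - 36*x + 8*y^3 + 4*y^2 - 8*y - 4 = 80*x^3 + x^2*(24 - 152*y) + x*(64*y^2 - 48*y) + 8*y^3 + 24*y^2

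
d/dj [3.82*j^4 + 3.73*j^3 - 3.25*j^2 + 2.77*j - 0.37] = 15.28*j^3 + 11.19*j^2 - 6.5*j + 2.77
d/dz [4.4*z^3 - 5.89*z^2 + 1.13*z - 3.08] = 13.2*z^2 - 11.78*z + 1.13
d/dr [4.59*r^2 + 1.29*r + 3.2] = 9.18*r + 1.29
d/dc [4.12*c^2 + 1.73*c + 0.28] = 8.24*c + 1.73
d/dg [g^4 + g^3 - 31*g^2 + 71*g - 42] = 4*g^3 + 3*g^2 - 62*g + 71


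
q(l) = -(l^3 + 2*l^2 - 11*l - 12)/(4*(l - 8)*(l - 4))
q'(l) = -(3*l^2 + 4*l - 11)/(4*(l - 8)*(l - 4)) + (l^3 + 2*l^2 - 11*l - 12)/(4*(l - 8)*(l - 4)^2) + (l^3 + 2*l^2 - 11*l - 12)/(4*(l - 8)^2*(l - 4))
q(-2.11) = -0.04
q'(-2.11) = 0.01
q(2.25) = 0.38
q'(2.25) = -0.05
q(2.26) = 0.38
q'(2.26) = -0.05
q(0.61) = 0.18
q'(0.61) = 0.15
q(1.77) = 0.35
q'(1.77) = 0.12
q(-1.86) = -0.04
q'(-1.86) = 0.02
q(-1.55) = -0.03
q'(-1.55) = 0.04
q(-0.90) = 0.01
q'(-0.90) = 0.07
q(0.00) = 0.09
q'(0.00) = 0.12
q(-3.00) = -0.04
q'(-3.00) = -0.02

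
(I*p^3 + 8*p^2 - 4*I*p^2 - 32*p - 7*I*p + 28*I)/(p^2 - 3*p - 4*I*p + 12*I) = (I*p^3 + 4*p^2*(2 - I) - p*(32 + 7*I) + 28*I)/(p^2 - p*(3 + 4*I) + 12*I)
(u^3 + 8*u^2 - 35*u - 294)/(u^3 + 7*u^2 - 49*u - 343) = (u - 6)/(u - 7)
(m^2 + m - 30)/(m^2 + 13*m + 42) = (m - 5)/(m + 7)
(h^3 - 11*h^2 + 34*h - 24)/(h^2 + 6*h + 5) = (h^3 - 11*h^2 + 34*h - 24)/(h^2 + 6*h + 5)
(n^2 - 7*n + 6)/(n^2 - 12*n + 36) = (n - 1)/(n - 6)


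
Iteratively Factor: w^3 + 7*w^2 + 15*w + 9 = (w + 3)*(w^2 + 4*w + 3) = (w + 1)*(w + 3)*(w + 3)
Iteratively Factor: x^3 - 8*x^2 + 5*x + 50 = (x - 5)*(x^2 - 3*x - 10) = (x - 5)^2*(x + 2)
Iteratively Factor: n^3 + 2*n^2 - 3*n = (n + 3)*(n^2 - n) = (n - 1)*(n + 3)*(n)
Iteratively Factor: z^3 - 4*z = (z)*(z^2 - 4) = z*(z + 2)*(z - 2)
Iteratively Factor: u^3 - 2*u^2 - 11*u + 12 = (u - 1)*(u^2 - u - 12) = (u - 1)*(u + 3)*(u - 4)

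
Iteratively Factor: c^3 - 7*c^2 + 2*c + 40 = (c + 2)*(c^2 - 9*c + 20) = (c - 5)*(c + 2)*(c - 4)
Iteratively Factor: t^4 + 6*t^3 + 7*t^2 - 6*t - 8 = (t + 2)*(t^3 + 4*t^2 - t - 4) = (t - 1)*(t + 2)*(t^2 + 5*t + 4) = (t - 1)*(t + 2)*(t + 4)*(t + 1)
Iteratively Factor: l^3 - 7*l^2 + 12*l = (l)*(l^2 - 7*l + 12) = l*(l - 3)*(l - 4)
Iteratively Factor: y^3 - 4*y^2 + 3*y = (y)*(y^2 - 4*y + 3) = y*(y - 3)*(y - 1)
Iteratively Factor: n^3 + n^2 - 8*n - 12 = (n + 2)*(n^2 - n - 6) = (n + 2)^2*(n - 3)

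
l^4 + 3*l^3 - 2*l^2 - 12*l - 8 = (l - 2)*(l + 1)*(l + 2)^2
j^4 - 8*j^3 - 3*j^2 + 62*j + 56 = (j - 7)*(j - 4)*(j + 1)*(j + 2)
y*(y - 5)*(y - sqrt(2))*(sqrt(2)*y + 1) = sqrt(2)*y^4 - 5*sqrt(2)*y^3 - y^3 - sqrt(2)*y^2 + 5*y^2 + 5*sqrt(2)*y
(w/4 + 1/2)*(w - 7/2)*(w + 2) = w^3/4 + w^2/8 - 5*w/2 - 7/2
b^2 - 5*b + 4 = (b - 4)*(b - 1)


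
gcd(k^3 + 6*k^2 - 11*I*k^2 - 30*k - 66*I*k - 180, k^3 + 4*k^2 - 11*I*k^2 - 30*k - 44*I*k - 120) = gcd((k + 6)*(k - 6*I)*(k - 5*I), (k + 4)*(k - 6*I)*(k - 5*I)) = k^2 - 11*I*k - 30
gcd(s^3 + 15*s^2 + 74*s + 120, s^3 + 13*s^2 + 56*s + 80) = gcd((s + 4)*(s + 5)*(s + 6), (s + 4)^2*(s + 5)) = s^2 + 9*s + 20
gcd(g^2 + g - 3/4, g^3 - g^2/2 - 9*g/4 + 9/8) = g^2 + g - 3/4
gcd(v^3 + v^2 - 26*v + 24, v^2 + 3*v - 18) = v + 6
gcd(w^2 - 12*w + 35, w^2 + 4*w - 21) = 1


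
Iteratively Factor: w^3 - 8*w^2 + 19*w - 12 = (w - 4)*(w^2 - 4*w + 3) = (w - 4)*(w - 3)*(w - 1)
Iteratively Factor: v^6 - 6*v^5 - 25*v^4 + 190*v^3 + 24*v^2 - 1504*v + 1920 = (v + 4)*(v^5 - 10*v^4 + 15*v^3 + 130*v^2 - 496*v + 480) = (v - 2)*(v + 4)*(v^4 - 8*v^3 - v^2 + 128*v - 240) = (v - 2)*(v + 4)^2*(v^3 - 12*v^2 + 47*v - 60) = (v - 4)*(v - 2)*(v + 4)^2*(v^2 - 8*v + 15) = (v - 5)*(v - 4)*(v - 2)*(v + 4)^2*(v - 3)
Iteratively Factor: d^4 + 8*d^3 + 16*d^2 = (d)*(d^3 + 8*d^2 + 16*d) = d*(d + 4)*(d^2 + 4*d) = d^2*(d + 4)*(d + 4)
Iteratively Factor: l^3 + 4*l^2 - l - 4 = (l + 1)*(l^2 + 3*l - 4) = (l - 1)*(l + 1)*(l + 4)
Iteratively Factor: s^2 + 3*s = (s + 3)*(s)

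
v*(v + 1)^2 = v^3 + 2*v^2 + v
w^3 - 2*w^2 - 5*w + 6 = (w - 3)*(w - 1)*(w + 2)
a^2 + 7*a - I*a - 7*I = (a + 7)*(a - I)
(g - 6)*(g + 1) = g^2 - 5*g - 6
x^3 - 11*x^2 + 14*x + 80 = (x - 8)*(x - 5)*(x + 2)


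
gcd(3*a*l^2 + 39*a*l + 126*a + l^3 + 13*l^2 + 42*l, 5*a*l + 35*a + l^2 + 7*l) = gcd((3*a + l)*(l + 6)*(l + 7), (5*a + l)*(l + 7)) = l + 7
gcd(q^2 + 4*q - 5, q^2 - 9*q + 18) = 1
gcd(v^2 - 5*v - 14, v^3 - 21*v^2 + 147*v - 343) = v - 7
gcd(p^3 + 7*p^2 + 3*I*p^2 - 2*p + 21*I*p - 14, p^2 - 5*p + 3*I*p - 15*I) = 1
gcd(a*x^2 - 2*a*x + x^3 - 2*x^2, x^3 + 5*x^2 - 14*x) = x^2 - 2*x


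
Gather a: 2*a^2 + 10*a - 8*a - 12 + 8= 2*a^2 + 2*a - 4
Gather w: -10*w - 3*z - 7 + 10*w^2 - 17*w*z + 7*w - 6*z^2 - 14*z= 10*w^2 + w*(-17*z - 3) - 6*z^2 - 17*z - 7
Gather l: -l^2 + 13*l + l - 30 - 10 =-l^2 + 14*l - 40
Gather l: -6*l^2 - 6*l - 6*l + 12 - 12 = -6*l^2 - 12*l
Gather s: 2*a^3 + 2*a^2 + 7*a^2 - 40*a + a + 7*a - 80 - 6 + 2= 2*a^3 + 9*a^2 - 32*a - 84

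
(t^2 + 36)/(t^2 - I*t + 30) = (t + 6*I)/(t + 5*I)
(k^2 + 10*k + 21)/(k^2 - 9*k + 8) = (k^2 + 10*k + 21)/(k^2 - 9*k + 8)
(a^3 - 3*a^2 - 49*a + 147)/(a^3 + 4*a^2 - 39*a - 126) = (a^2 - 10*a + 21)/(a^2 - 3*a - 18)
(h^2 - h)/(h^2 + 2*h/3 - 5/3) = 3*h/(3*h + 5)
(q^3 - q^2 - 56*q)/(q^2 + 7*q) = q - 8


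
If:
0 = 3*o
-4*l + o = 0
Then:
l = 0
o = 0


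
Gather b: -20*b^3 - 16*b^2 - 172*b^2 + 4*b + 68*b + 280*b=-20*b^3 - 188*b^2 + 352*b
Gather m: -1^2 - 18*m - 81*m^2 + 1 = -81*m^2 - 18*m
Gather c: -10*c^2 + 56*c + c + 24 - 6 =-10*c^2 + 57*c + 18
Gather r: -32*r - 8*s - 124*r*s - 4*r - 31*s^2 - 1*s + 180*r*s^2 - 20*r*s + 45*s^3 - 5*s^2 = r*(180*s^2 - 144*s - 36) + 45*s^3 - 36*s^2 - 9*s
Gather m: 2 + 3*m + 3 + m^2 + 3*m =m^2 + 6*m + 5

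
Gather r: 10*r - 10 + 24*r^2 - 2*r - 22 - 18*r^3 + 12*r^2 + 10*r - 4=-18*r^3 + 36*r^2 + 18*r - 36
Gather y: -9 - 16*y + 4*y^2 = 4*y^2 - 16*y - 9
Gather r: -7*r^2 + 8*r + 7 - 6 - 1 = -7*r^2 + 8*r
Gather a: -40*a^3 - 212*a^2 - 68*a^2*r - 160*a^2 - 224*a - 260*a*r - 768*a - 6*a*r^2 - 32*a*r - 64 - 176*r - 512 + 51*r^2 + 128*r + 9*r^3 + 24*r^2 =-40*a^3 + a^2*(-68*r - 372) + a*(-6*r^2 - 292*r - 992) + 9*r^3 + 75*r^2 - 48*r - 576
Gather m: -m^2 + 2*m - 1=-m^2 + 2*m - 1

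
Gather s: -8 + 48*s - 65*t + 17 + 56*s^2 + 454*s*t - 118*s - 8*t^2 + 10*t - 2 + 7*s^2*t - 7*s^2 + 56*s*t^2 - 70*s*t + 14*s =s^2*(7*t + 49) + s*(56*t^2 + 384*t - 56) - 8*t^2 - 55*t + 7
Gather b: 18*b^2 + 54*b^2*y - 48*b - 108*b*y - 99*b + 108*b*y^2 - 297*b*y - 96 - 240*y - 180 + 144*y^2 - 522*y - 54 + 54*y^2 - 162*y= b^2*(54*y + 18) + b*(108*y^2 - 405*y - 147) + 198*y^2 - 924*y - 330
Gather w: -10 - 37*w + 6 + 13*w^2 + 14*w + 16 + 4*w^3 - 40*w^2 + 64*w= 4*w^3 - 27*w^2 + 41*w + 12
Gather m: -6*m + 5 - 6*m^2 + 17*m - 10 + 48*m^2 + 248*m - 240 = 42*m^2 + 259*m - 245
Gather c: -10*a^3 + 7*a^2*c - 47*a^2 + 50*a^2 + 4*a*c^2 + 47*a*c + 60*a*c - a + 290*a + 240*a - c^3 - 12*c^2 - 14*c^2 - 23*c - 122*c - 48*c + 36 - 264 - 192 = -10*a^3 + 3*a^2 + 529*a - c^3 + c^2*(4*a - 26) + c*(7*a^2 + 107*a - 193) - 420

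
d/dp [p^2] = 2*p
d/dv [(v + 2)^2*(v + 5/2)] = (v + 2)*(3*v + 7)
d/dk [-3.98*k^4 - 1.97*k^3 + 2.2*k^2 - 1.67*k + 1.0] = -15.92*k^3 - 5.91*k^2 + 4.4*k - 1.67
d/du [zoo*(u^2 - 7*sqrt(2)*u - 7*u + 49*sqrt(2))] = nan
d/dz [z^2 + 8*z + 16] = 2*z + 8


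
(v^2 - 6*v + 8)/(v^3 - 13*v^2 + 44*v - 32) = (v - 2)/(v^2 - 9*v + 8)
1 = 1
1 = 1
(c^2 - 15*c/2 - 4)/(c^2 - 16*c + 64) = (c + 1/2)/(c - 8)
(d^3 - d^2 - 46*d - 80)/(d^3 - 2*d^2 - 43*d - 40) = (d + 2)/(d + 1)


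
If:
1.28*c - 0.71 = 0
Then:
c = 0.55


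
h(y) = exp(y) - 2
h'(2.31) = 10.07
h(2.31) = 8.07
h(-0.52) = -1.41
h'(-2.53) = 0.08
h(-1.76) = -1.83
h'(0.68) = 1.97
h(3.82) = 43.60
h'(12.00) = 162754.79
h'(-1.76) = 0.17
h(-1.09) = -1.66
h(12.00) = 162752.79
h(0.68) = -0.03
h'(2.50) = 12.18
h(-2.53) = -1.92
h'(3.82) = 45.60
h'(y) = exp(y)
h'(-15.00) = 0.00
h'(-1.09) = 0.34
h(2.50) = 10.18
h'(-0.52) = 0.59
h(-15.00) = -2.00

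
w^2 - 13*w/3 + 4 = (w - 3)*(w - 4/3)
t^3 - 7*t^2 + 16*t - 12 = (t - 3)*(t - 2)^2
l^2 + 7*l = l*(l + 7)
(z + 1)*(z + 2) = z^2 + 3*z + 2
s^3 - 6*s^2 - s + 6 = (s - 6)*(s - 1)*(s + 1)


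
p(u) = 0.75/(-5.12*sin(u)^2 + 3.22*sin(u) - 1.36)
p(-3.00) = -0.39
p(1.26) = -0.26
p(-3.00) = -0.39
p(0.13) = -0.73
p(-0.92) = -0.10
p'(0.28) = -0.38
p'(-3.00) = 0.94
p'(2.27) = -0.62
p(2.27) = -0.40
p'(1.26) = 0.17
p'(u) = 0.75*(10.24*sin(u)*cos(u) - 3.22*cos(u))/(-5.12*sin(u)^2 + 3.22*sin(u) - 1.36)^2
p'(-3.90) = -0.85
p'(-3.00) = 0.94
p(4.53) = -0.08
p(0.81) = -0.44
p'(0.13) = -1.33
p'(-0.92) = -0.10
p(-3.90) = -0.48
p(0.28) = -0.87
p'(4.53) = 0.02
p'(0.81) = 0.74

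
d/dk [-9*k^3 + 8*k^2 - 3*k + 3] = -27*k^2 + 16*k - 3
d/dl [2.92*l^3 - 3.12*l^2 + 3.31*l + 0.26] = 8.76*l^2 - 6.24*l + 3.31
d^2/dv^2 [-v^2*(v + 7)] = -6*v - 14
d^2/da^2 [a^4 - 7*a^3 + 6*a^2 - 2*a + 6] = 12*a^2 - 42*a + 12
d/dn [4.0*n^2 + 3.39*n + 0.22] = 8.0*n + 3.39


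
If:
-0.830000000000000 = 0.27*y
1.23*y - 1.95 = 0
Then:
No Solution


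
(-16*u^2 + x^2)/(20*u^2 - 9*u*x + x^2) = (4*u + x)/(-5*u + x)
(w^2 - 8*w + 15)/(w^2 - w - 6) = (w - 5)/(w + 2)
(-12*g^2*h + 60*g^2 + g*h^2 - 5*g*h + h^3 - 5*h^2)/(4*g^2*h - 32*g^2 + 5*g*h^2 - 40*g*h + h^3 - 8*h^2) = (-3*g*h + 15*g + h^2 - 5*h)/(g*h - 8*g + h^2 - 8*h)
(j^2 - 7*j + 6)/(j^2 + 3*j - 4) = (j - 6)/(j + 4)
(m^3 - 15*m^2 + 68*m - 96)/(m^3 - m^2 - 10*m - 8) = (m^2 - 11*m + 24)/(m^2 + 3*m + 2)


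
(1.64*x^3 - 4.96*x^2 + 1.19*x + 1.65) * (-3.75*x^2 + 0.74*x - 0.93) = -6.15*x^5 + 19.8136*x^4 - 9.6581*x^3 - 0.6941*x^2 + 0.1143*x - 1.5345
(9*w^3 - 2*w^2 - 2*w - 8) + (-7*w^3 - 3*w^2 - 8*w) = 2*w^3 - 5*w^2 - 10*w - 8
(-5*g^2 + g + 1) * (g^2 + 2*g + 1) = -5*g^4 - 9*g^3 - 2*g^2 + 3*g + 1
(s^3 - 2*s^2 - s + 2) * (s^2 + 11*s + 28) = s^5 + 9*s^4 + 5*s^3 - 65*s^2 - 6*s + 56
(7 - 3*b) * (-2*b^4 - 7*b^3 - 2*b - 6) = 6*b^5 + 7*b^4 - 49*b^3 + 6*b^2 + 4*b - 42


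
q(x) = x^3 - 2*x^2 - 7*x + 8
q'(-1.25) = 2.69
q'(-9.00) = 272.00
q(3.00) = -4.00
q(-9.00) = -820.00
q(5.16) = 56.02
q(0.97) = 0.24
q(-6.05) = -244.30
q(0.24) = 6.22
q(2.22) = -6.46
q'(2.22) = -1.09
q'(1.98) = -3.16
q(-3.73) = -45.61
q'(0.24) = -7.79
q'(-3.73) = 49.66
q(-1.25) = 11.67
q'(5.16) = 52.24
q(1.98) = -5.94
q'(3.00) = 8.00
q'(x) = 3*x^2 - 4*x - 7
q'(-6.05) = 127.01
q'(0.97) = -8.06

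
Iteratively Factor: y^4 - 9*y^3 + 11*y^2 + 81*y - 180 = (y - 3)*(y^3 - 6*y^2 - 7*y + 60) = (y - 4)*(y - 3)*(y^2 - 2*y - 15) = (y - 5)*(y - 4)*(y - 3)*(y + 3)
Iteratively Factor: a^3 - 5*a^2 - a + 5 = (a - 5)*(a^2 - 1) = (a - 5)*(a + 1)*(a - 1)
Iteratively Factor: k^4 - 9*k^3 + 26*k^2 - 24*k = (k - 3)*(k^3 - 6*k^2 + 8*k) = (k - 4)*(k - 3)*(k^2 - 2*k) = (k - 4)*(k - 3)*(k - 2)*(k)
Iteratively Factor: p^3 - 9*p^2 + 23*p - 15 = (p - 1)*(p^2 - 8*p + 15) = (p - 5)*(p - 1)*(p - 3)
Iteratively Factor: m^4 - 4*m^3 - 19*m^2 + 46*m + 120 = (m + 2)*(m^3 - 6*m^2 - 7*m + 60) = (m - 4)*(m + 2)*(m^2 - 2*m - 15) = (m - 4)*(m + 2)*(m + 3)*(m - 5)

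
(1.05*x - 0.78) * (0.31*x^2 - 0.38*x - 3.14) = 0.3255*x^3 - 0.6408*x^2 - 3.0006*x + 2.4492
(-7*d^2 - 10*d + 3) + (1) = -7*d^2 - 10*d + 4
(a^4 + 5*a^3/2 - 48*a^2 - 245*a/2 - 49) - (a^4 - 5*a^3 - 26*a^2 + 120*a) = 15*a^3/2 - 22*a^2 - 485*a/2 - 49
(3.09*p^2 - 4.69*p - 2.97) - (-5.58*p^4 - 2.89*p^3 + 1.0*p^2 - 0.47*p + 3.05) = 5.58*p^4 + 2.89*p^3 + 2.09*p^2 - 4.22*p - 6.02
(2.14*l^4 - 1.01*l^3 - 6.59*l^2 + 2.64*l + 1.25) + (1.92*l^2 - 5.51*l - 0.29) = 2.14*l^4 - 1.01*l^3 - 4.67*l^2 - 2.87*l + 0.96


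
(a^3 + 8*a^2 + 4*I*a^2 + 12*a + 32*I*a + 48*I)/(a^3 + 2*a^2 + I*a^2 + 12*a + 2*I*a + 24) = (a + 6)/(a - 3*I)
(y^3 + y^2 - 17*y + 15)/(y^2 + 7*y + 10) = (y^2 - 4*y + 3)/(y + 2)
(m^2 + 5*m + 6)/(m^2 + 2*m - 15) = (m^2 + 5*m + 6)/(m^2 + 2*m - 15)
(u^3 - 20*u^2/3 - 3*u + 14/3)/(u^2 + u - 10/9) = 3*(u^2 - 6*u - 7)/(3*u + 5)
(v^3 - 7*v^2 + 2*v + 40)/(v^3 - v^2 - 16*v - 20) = (v - 4)/(v + 2)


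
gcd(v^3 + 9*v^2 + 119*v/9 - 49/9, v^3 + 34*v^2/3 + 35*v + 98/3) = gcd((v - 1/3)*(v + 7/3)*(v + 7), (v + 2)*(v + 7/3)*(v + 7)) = v^2 + 28*v/3 + 49/3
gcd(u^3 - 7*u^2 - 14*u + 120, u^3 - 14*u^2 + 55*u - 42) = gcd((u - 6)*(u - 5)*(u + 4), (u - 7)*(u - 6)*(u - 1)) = u - 6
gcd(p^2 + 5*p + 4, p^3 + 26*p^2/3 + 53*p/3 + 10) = p + 1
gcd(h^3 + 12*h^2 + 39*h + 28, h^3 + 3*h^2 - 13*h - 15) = h + 1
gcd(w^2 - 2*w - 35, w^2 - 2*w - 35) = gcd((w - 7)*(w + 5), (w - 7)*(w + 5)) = w^2 - 2*w - 35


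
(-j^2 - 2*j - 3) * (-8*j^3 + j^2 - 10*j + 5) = 8*j^5 + 15*j^4 + 32*j^3 + 12*j^2 + 20*j - 15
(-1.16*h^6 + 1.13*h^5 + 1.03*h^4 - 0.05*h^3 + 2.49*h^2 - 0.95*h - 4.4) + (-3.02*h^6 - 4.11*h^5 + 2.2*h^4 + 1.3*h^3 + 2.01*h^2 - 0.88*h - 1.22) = -4.18*h^6 - 2.98*h^5 + 3.23*h^4 + 1.25*h^3 + 4.5*h^2 - 1.83*h - 5.62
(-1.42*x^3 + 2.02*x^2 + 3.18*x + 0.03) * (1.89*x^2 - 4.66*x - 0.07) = -2.6838*x^5 + 10.435*x^4 - 3.3036*x^3 - 14.9035*x^2 - 0.3624*x - 0.0021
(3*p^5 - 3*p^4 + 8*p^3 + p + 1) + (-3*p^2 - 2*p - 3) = 3*p^5 - 3*p^4 + 8*p^3 - 3*p^2 - p - 2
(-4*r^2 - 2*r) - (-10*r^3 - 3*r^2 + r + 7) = 10*r^3 - r^2 - 3*r - 7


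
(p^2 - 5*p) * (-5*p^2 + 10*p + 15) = -5*p^4 + 35*p^3 - 35*p^2 - 75*p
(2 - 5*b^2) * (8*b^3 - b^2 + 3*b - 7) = -40*b^5 + 5*b^4 + b^3 + 33*b^2 + 6*b - 14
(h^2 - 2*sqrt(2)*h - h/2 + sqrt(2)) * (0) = 0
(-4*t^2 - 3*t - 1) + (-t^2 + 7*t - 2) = -5*t^2 + 4*t - 3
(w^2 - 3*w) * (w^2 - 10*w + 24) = w^4 - 13*w^3 + 54*w^2 - 72*w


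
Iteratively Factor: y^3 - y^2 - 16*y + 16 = (y - 1)*(y^2 - 16) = (y - 1)*(y + 4)*(y - 4)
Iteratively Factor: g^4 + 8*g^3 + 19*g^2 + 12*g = (g + 4)*(g^3 + 4*g^2 + 3*g) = g*(g + 4)*(g^2 + 4*g + 3) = g*(g + 1)*(g + 4)*(g + 3)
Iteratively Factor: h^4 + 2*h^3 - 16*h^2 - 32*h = (h)*(h^3 + 2*h^2 - 16*h - 32) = h*(h - 4)*(h^2 + 6*h + 8) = h*(h - 4)*(h + 4)*(h + 2)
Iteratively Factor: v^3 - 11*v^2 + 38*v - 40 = (v - 5)*(v^2 - 6*v + 8) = (v - 5)*(v - 4)*(v - 2)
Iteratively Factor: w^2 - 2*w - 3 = (w - 3)*(w + 1)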